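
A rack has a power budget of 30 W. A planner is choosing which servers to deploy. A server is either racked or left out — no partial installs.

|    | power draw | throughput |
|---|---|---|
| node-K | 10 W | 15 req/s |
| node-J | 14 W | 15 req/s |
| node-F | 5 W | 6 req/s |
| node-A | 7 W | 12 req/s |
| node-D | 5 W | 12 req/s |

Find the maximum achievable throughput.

45

Allowing fractional choices, the relaxed optimum would be about 48.2, but servers are indivisible.
node-K + node-J + node-D: power draw 10 + 14 + 5 = 29 ≤ 30, throughput 15 + 15 + 12 = 42.
node-K + node-F + node-A + node-D: power draw 10 + 5 + 7 + 5 = 27 ≤ 30, throughput 15 + 6 + 12 + 12 = 45.
node-K + node-A + node-D: power draw 10 + 7 + 5 = 22 ≤ 30, throughput 15 + 12 + 12 = 39.
Best is node-K, node-F, node-A, and node-D with total throughput 45.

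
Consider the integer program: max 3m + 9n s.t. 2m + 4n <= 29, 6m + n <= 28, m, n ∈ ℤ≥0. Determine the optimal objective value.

63

Relaxing integrality, the LP optimum is 65.25 at (m,n) = (0, 7.25), which is not an integer point.
(m,n)=(0,7): 2·0+4·7=28≤29, 6·0+1·7=7≤28, objective 63.
(m,n)=(1,6): 2·1+4·6=26≤29, 6·1+1·6=12≤28, objective 57.
The best lattice point is (0,7), giving 63.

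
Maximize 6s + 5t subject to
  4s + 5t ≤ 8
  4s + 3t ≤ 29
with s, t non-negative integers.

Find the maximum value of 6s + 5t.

(s,t)=(2,0): 4·2+5·0=8≤8, 4·2+3·0=8≤29, objective 12.
(s,t)=(1,0): 4·1+5·0=4≤8, 4·1+3·0=4≤29, objective 6.
The best lattice point is (2,0), giving 12.

12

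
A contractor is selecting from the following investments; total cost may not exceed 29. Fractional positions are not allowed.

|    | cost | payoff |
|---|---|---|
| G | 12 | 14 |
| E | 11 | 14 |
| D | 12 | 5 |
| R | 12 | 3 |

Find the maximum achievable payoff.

28

Take G and E: cost 12 + 11 = 23 ≤ 29, payoff 14 + 14 = 28.
No other feasible combination does better.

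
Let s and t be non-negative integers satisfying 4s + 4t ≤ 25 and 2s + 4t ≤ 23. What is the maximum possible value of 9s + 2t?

54

(s,t)=(6,0) is feasible, giving 54.
(s,t)=(5,1) is feasible, giving 47.
The best lattice point is (6,0), giving 54.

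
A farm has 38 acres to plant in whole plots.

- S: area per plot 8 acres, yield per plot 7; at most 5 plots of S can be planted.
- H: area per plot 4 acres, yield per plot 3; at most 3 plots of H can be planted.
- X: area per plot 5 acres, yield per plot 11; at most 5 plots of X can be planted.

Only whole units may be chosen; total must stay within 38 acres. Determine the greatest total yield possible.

65

3×H and 5×X: area 37 ≤ 38, yield 3·3 + 5·11 = 64.
1×S, 1×H, and 5×X: area 37 ≤ 38, yield 1·7 + 1·3 + 5·11 = 65.
Best is 65.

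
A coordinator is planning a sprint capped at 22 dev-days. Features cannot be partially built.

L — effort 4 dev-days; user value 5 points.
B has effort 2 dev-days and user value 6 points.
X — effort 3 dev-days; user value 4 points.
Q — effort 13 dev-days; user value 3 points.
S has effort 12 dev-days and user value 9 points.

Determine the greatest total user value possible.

Take L, B, X, and S: effort 4 + 2 + 3 + 12 = 21 ≤ 22, user value 5 + 6 + 4 + 9 = 24.
No other feasible combination does better.

24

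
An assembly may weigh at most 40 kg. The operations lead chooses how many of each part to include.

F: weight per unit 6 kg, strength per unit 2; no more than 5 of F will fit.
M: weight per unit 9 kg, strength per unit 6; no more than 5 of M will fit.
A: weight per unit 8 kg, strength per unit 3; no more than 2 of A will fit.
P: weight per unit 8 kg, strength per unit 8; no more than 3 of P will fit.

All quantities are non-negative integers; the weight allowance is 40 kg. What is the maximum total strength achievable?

Take 1×F, 1×M, and 3×P: weight 39 ≤ 40, strength 1·2 + 1·6 + 3·8 = 32.
P has the best ratio (8/8) and is taken to its limit of 3; remaining capacity is filled optimally with the others.

32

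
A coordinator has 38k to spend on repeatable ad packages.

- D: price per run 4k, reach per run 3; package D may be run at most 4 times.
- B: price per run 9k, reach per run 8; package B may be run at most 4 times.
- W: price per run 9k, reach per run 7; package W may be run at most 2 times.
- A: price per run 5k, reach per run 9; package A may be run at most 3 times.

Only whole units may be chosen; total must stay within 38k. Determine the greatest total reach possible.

Take 1×D, 2×B, and 3×A: price 37 ≤ 38, reach 1·3 + 2·8 + 3·9 = 46.
A has the best ratio (9/5) and is taken to its limit of 3; remaining capacity is filled optimally with the others.

46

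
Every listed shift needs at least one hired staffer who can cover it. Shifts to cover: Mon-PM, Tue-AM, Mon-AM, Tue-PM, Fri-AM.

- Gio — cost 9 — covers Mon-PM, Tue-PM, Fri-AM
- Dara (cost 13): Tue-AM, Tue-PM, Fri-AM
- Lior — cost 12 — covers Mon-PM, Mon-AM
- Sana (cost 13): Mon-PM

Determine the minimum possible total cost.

This is a weighted set-cover instance.
The greedy cost-per-new-shift heuristic would pick Gio, Lior, and Dara for 34, but a cheaper cover exists.
Choose Dara and Lior: together they cover Mon-PM, Tue-AM, Mon-AM, Tue-PM, Fri-AM — every shift.
Total cost: 13 + 12 = 25.
No cover costs less than 25.

25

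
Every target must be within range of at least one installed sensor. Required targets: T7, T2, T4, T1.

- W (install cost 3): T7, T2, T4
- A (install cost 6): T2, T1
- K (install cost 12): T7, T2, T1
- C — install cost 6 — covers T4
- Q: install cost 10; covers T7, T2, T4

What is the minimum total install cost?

9

This is a weighted set-cover instance.
Choose W and A: together they cover T7, T2, T4, T1 — every target.
Total install cost: 3 + 6 = 9.
No cover costs less than 9.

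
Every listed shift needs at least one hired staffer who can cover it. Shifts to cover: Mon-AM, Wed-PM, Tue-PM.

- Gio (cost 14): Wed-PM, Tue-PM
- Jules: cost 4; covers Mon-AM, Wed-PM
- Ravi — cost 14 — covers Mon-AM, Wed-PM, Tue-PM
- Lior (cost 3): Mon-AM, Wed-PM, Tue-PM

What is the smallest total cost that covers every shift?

Lior alone covers Mon-AM, Wed-PM, Tue-PM — every shift.
Total cost: 3.

3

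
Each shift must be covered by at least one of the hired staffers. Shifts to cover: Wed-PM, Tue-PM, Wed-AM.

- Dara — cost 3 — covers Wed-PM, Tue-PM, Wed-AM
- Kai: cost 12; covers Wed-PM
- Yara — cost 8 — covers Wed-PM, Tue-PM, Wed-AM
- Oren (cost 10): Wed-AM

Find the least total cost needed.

3

This is an integer covering problem.
Dara alone covers Wed-PM, Tue-PM, Wed-AM — every shift.
Total cost: 3.
No cover costs less than 3.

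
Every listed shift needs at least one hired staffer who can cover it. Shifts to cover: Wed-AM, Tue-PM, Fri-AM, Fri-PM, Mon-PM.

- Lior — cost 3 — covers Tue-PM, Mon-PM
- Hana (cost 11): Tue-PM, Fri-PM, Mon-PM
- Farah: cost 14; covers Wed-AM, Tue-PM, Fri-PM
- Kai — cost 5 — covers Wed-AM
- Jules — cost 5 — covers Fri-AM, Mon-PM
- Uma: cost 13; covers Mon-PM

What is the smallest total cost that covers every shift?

19

This is an integer covering problem.
The greedy cost-per-new-shift heuristic would pick Lior, Kai, Jules, and Hana for 24, but a cheaper cover exists.
Choose Farah and Jules: together they cover Wed-AM, Tue-PM, Fri-AM, Fri-PM, Mon-PM — every shift.
Total cost: 14 + 5 = 19.
No cover costs less than 19.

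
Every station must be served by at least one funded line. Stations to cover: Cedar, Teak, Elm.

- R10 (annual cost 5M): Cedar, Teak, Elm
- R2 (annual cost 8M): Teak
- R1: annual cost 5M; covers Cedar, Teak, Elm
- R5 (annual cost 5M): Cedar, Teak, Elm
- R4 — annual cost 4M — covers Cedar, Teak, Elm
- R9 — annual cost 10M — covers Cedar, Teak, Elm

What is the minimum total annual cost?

4

R4 alone covers Cedar, Teak, Elm — every station.
Total annual cost: 4.
No cover costs less than 4.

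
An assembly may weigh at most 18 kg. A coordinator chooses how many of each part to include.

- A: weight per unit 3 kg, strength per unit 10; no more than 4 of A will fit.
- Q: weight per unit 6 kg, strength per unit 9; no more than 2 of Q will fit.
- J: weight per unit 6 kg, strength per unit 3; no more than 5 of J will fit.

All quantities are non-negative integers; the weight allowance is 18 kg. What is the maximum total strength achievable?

49

This is a bounded integer knapsack.
A has the best ratio (10/3); taking only A gives at most 4×10 = 40 (stopped by the supply cap of 4).
Mixing does better — 4×A and 1×Q: weight 18 ≤ 18, strength 4·10 + 1·9 = 49.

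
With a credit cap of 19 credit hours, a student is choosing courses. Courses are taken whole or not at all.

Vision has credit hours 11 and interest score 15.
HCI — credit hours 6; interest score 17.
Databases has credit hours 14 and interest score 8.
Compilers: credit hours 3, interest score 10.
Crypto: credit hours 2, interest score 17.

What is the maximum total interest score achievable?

49

Allowing fractional choices, the relaxed optimum would be about 54.9, but courses are indivisible.
HCI + Compilers + Crypto: credit hours 6 + 3 + 2 = 11 ≤ 19, interest score 17 + 10 + 17 = 44.
Vision + HCI + Crypto: credit hours 11 + 6 + 2 = 19 ≤ 19, interest score 15 + 17 + 17 = 49.
Best is Vision, HCI, and Crypto with total interest score 49.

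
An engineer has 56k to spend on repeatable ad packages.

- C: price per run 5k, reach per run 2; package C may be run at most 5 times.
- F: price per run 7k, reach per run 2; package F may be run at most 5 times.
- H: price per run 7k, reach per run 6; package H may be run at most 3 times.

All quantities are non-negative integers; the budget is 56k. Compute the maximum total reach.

30

This is a bounded integer knapsack.
H has the best ratio (6/7); taking only H gives at most 3×6 = 18 (stopped by the supply cap of 3).
Mixing does better — 4×C, 2×F, and 3×H: price 55 ≤ 56, reach 4·2 + 2·2 + 3·6 = 30.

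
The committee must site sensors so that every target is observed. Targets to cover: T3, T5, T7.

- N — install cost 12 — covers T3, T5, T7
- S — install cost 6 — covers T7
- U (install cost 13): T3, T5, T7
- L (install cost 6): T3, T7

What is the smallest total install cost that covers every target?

12

N alone covers T3, T5, T7 — every target.
Total install cost: 12.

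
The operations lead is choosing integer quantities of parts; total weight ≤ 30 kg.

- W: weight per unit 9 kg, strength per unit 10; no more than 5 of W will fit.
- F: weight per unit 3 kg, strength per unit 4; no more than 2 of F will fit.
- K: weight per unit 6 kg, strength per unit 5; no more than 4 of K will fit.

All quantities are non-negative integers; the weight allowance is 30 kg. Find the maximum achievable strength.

34

This is a bounded integer knapsack.
2×W, 2×F, and 1×K: weight 30 ≤ 30, strength 2·10 + 2·4 + 1·5 = 33.
3×W and 1×F: weight 30 ≤ 30, strength 3·10 + 1·4 = 34.
Best is 34.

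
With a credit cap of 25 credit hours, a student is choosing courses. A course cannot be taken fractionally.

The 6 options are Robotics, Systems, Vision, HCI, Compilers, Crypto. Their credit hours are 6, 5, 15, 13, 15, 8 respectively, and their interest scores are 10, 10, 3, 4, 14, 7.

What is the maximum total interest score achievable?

Allowing fractional choices, the relaxed optimum would be about 33.1, but courses are indivisible.
Systems + Compilers: credit hours 5 + 15 = 20 ≤ 25, interest score 10 + 14 = 24.
Robotics + Systems + Crypto: credit hours 6 + 5 + 8 = 19 ≤ 25, interest score 10 + 10 + 7 = 27.
Best is Robotics, Systems, and Crypto with total interest score 27.

27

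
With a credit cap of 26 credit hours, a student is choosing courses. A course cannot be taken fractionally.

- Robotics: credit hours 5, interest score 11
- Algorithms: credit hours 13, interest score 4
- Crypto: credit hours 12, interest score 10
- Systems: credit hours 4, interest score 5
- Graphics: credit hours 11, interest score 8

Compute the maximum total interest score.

26

Allowing fractional choices, the relaxed optimum would be about 29.6, but courses are indivisible.
Robotics + Crypto + Systems: credit hours 5 + 12 + 4 = 21 ≤ 26, interest score 11 + 10 + 5 = 26.
Robotics + Crypto: credit hours 5 + 12 = 17 ≤ 26, interest score 11 + 10 = 21.
Robotics + Systems + Graphics: credit hours 5 + 4 + 11 = 20 ≤ 26, interest score 11 + 5 + 8 = 24.
Best is Robotics, Crypto, and Systems with total interest score 26.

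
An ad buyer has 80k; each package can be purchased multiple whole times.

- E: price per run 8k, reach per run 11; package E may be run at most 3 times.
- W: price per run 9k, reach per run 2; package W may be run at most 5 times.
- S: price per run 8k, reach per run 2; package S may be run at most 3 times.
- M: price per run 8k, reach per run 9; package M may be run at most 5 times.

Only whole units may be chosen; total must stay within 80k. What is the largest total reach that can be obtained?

82

3×E, 1×S, and 5×M: price 72 ≤ 80, reach 3·11 + 1·2 + 5·9 = 80.
3×E, 2×S, and 5×M: price 80 ≤ 80, reach 3·11 + 2·2 + 5·9 = 82.
Best is 82.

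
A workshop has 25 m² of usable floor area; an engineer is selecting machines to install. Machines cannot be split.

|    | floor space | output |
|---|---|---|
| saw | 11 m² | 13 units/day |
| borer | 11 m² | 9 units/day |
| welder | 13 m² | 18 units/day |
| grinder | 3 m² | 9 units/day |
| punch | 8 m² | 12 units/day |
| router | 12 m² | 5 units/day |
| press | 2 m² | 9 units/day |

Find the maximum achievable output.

welder + punch + press: floor space 13 + 8 + 2 = 23 ≤ 25, output 18 + 12 + 9 = 39.
welder + grinder + punch: floor space 13 + 3 + 8 = 24 ≤ 25, output 18 + 9 + 12 = 39.
saw + grinder + punch + press: floor space 11 + 3 + 8 + 2 = 24 ≤ 25, output 13 + 9 + 12 + 9 = 43.
Best is saw, grinder, punch, and press with total output 43.

43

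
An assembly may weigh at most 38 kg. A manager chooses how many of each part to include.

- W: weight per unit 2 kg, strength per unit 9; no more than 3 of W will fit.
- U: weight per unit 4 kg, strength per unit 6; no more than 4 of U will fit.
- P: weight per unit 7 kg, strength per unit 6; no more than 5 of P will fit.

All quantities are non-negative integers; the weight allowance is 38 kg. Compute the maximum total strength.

3×W, 1×U, and 4×P: weight 38 ≤ 38, strength 3·9 + 1·6 + 4·6 = 57.
3×W, 4×U, and 2×P: weight 36 ≤ 38, strength 3·9 + 4·6 + 2·6 = 63.
Best is 63.

63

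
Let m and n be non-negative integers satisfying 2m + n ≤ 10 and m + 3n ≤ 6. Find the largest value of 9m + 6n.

The continuous relaxation peaks at (4.8, 0.4) with value 45.60; rounding to a feasible lattice point costs some objective.
(m,n)=(5,0): 2·5+1·0=10≤10, 1·5+3·0=5≤6, objective 45.
(m,n)=(4,0): 2·4+1·0=8≤10, 1·4+3·0=4≤6, objective 36.
(m,n)=(3,1): 2·3+1·1=7≤10, 1·3+3·1=6≤6, objective 33.
(m,n)=(3,0): 2·3+1·0=6≤10, 1·3+3·0=3≤6, objective 27.
No feasible integer point exceeds 45.

45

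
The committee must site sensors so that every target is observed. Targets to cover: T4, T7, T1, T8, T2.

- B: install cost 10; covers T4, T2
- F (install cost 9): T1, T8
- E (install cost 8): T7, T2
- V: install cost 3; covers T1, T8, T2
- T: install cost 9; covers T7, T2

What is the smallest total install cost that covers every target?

21

Choose B, E, and V: together they cover T4, T7, T1, T8, T2 — every target.
Total install cost: 10 + 8 + 3 = 21.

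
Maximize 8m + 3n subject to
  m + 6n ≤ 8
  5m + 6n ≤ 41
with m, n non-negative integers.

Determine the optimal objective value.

(m,n)=(8,0) is feasible, giving 64.
(m,n)=(7,0) is feasible, giving 56.
No feasible integer point exceeds 64.

64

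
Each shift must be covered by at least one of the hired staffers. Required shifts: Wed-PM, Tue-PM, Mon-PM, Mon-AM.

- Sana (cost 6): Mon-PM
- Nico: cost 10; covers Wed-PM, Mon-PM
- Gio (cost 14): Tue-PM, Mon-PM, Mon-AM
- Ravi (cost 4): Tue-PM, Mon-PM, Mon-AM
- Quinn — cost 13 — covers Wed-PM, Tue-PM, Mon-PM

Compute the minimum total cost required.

Choose Nico and Ravi: together they cover Wed-PM, Tue-PM, Mon-PM, Mon-AM — every shift.
Total cost: 10 + 4 = 14.
No cover costs less than 14.

14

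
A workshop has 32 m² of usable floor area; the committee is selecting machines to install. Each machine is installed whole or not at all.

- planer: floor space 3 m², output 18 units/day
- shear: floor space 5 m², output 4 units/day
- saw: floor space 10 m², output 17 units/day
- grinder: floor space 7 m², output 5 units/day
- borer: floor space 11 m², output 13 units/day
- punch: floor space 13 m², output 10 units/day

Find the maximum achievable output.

53

Allowing fractional choices, the relaxed optimum would be about 54.3, but machines are indivisible.
planer + saw + grinder + borer: floor space 3 + 10 + 7 + 11 = 31 ≤ 32, output 18 + 17 + 5 + 13 = 53.
planer + shear + saw + punch: floor space 3 + 5 + 10 + 13 = 31 ≤ 32, output 18 + 4 + 17 + 10 = 49.
planer + shear + saw + borer: floor space 3 + 5 + 10 + 11 = 29 ≤ 32, output 18 + 4 + 17 + 13 = 52.
Best is planer, saw, grinder, and borer with total output 53.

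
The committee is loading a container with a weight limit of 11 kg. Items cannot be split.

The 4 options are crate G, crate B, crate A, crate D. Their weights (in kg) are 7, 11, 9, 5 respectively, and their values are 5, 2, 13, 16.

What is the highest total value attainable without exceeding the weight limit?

crate G: weight 7 ≤ 11, value 5.
crate D: weight 5 ≤ 11, value 16.
crate A: weight 9 ≤ 11, value 13.
Best is crate D with total value 16.

16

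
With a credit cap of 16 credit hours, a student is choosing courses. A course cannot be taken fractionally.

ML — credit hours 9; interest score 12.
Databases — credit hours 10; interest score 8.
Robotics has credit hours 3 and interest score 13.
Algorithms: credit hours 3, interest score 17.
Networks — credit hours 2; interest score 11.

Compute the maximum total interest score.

Take ML, Robotics, and Algorithms: credit hours 9 + 3 + 3 = 15 ≤ 16, interest score 12 + 13 + 17 = 42.
No other feasible combination does better.

42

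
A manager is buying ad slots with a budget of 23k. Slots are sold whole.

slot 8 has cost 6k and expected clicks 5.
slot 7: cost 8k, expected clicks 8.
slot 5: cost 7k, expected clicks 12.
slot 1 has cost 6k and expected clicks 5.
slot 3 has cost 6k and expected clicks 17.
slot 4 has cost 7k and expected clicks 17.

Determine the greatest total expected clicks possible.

This is an integer program with binary decision variables.
Take slot 5, slot 3, and slot 4: cost 7 + 6 + 7 = 20 ≤ 23, expected clicks 12 + 17 + 17 = 46.
No other feasible combination does better.

46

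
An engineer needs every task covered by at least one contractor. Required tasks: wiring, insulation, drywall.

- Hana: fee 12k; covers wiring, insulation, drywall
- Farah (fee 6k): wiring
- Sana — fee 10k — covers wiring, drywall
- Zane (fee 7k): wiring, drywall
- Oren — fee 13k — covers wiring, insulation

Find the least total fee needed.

12

The greedy cost-per-new-task heuristic would pick Zane and Hana for 19, but a cheaper cover exists.
Hana alone covers wiring, insulation, drywall — every task.
Total fee: 12.
No cover costs less than 12.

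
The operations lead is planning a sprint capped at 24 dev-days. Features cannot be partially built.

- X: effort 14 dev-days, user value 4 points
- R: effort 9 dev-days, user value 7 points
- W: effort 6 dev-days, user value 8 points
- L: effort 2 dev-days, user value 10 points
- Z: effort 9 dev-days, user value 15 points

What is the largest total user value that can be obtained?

33

Allowing fractional choices, the relaxed optimum would be about 38.4, but features are indivisible.
R + L + Z: effort 9 + 2 + 9 = 20 ≤ 24, user value 7 + 10 + 15 = 32.
W + L + Z: effort 6 + 2 + 9 = 17 ≤ 24, user value 8 + 10 + 15 = 33.
Best is W, L, and Z with total user value 33.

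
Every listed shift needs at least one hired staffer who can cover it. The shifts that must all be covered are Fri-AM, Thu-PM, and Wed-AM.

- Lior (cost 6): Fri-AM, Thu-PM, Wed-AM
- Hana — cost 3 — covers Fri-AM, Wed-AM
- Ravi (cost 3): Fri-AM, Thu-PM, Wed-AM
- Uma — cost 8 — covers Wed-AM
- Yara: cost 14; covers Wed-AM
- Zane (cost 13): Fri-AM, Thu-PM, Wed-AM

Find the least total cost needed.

3

Ravi alone covers Fri-AM, Thu-PM, Wed-AM — every shift.
Total cost: 3.
No cover costs less than 3.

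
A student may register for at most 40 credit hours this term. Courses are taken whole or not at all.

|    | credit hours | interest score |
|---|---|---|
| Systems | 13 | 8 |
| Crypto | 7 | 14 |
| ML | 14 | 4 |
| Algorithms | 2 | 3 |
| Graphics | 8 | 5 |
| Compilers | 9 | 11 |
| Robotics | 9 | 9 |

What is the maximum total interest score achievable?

45

Take Systems, Crypto, Algorithms, Compilers, and Robotics: credit hours 13 + 7 + 2 + 9 + 9 = 40 ≤ 40, interest score 8 + 14 + 3 + 11 + 9 = 45.
No other feasible combination does better.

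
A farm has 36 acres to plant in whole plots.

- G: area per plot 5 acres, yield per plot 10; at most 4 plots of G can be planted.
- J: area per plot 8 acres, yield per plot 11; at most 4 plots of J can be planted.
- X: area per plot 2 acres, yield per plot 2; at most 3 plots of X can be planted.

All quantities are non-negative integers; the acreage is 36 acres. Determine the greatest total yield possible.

62

G has the best ratio (10/5); taking only G gives at most 4×10 = 40 (stopped by the supply cap of 4).
Mixing does better — 4×G and 2×J: area 36 ≤ 36, yield 4·10 + 2·11 = 62.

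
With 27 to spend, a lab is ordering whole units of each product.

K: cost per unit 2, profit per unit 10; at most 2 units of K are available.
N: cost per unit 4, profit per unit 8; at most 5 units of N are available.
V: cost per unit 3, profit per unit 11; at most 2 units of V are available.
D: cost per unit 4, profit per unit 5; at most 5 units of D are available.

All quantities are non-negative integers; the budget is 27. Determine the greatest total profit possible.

74

2×K, 3×N, 2×V, and 1×D: cost 26 ≤ 27, profit 2·10 + 3·8 + 2·11 + 1·5 = 71.
2×K, 4×N, and 2×V: cost 26 ≤ 27, profit 2·10 + 4·8 + 2·11 = 74.
Best is 74.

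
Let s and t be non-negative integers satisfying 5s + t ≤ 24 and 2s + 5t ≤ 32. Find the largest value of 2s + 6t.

The continuous relaxation peaks at (0, 6.4) with value 38.40; rounding to a feasible lattice point costs some objective.
(s,t)=(1,6): 5·1+1·6=11≤24, 2·1+5·6=32≤32, objective 38.
(s,t)=(0,6): 5·0+1·6=6≤24, 2·0+5·6=30≤32, objective 36.
(s,t)=(2,5): 5·2+1·5=15≤24, 2·2+5·5=29≤32, objective 34.
Maximum is 38 at (s,t)=(1,6).

38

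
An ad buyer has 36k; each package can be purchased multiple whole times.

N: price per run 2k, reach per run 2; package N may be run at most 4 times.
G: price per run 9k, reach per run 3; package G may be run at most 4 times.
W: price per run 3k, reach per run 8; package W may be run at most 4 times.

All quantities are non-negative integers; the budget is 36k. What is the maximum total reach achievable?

4×N, 1×G, and 4×W: price 29 ≤ 36, reach 4·2 + 1·3 + 4·8 = 43.
3×N, 2×G, and 4×W: price 36 ≤ 36, reach 3·2 + 2·3 + 4·8 = 44.
Best is 44.

44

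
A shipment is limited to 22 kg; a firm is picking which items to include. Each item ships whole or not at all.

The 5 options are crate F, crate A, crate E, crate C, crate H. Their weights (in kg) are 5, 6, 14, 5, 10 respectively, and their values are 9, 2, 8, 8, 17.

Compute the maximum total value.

34

This is a 0-1 knapsack instance.
Take crate F, crate C, and crate H: weight 5 + 5 + 10 = 20 ≤ 22, value 9 + 8 + 17 = 34.
No other feasible combination does better.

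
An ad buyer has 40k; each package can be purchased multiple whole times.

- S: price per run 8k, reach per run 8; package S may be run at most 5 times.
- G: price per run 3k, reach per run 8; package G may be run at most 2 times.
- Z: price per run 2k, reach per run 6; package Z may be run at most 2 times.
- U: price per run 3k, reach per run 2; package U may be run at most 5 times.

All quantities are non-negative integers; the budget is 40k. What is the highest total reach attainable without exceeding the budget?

56

This is a bounded integer knapsack.
3×S, 2×G, 2×Z, and 1×U: price 37 ≤ 40, reach 3·8 + 2·8 + 2·6 + 1·2 = 54.
3×S, 2×G, 2×Z, and 2×U: price 40 ≤ 40, reach 3·8 + 2·8 + 2·6 + 2·2 = 56.
Best is 56.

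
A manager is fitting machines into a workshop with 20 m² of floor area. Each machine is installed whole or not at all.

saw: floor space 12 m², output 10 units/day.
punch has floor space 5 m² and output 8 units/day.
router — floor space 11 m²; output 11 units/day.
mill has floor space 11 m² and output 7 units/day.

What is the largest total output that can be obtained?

Allowing fractional choices, the relaxed optimum would be about 22.3, but machines are indivisible.
saw + punch: floor space 12 + 5 = 17 ≤ 20, output 10 + 8 = 18.
punch + mill: floor space 5 + 11 = 16 ≤ 20, output 8 + 7 = 15.
punch + router: floor space 5 + 11 = 16 ≤ 20, output 8 + 11 = 19.
Best is punch and router with total output 19.

19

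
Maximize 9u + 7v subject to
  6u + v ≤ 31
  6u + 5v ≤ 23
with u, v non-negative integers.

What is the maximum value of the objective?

34

The continuous relaxation peaks at (3.83, 0) with value 34.50; rounding to a feasible lattice point costs some objective.
(u,v)=(3,1): 6·3+1·1=19≤31, 6·3+5·1=23≤23, objective 34.
(u,v)=(2,2): 6·2+1·2=14≤31, 6·2+5·2=22≤23, objective 32.
(u,v)=(3,0): 6·3+1·0=18≤31, 6·3+5·0=18≤23, objective 27.
The best lattice point is (3,1), giving 34.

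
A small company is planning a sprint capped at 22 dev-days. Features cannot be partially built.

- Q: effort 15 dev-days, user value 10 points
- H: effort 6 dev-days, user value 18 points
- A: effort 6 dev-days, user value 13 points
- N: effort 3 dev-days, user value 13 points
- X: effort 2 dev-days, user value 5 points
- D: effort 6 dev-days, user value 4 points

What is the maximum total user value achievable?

Take H, A, N, and X: effort 6 + 6 + 3 + 2 = 17 ≤ 22, user value 18 + 13 + 13 + 5 = 49.
No other feasible combination does better.

49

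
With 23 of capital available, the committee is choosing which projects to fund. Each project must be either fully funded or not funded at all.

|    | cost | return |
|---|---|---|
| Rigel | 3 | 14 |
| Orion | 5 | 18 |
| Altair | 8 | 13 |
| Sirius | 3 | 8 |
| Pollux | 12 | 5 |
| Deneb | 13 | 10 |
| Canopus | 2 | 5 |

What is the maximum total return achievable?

58

Take Rigel, Orion, Altair, Sirius, and Canopus: cost 3 + 5 + 8 + 3 + 2 = 21 ≤ 23, return 14 + 18 + 13 + 8 + 5 = 58.
No other feasible combination does better.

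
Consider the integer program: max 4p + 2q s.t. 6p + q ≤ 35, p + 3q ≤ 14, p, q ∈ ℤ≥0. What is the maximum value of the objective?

The continuous relaxation peaks at (5.35, 2.88) with value 27.18; rounding to a feasible lattice point costs some objective.
(p,q)=(5,3): 6·5+1·3=33≤35, 1·5+3·3=14≤14, objective 26.
(p,q)=(5,2): 6·5+1·2=32≤35, 1·5+3·2=11≤14, objective 24.
The best lattice point is (5,3), giving 26.

26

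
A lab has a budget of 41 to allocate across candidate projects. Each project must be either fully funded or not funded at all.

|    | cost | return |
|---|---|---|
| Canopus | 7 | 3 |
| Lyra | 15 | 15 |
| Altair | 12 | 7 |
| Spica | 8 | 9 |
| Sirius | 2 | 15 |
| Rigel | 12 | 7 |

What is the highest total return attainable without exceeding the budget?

Allowing fractional choices, the relaxed optimum would be about 48.3, but projects are indivisible.
Lyra + Spica + Sirius + Rigel: cost 15 + 8 + 2 + 12 = 37 ≤ 41, return 15 + 9 + 15 + 7 = 46.
Lyra + Altair + Spica + Sirius: cost 15 + 12 + 8 + 2 = 37 ≤ 41, return 15 + 7 + 9 + 15 = 46.
The maximum return is 46; one optimal choice is Lyra, Altair, Spica, and Sirius.

46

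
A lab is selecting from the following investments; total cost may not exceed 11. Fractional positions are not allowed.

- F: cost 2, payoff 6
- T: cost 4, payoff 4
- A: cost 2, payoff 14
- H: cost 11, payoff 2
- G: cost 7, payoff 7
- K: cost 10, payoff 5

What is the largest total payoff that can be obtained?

27

F + A + G: cost 2 + 2 + 7 = 11 ≤ 11, payoff 6 + 14 + 7 = 27.
A + G: cost 2 + 7 = 9 ≤ 11, payoff 14 + 7 = 21.
F + T + A: cost 2 + 4 + 2 = 8 ≤ 11, payoff 6 + 4 + 14 = 24.
Best is F, A, and G with total payoff 27.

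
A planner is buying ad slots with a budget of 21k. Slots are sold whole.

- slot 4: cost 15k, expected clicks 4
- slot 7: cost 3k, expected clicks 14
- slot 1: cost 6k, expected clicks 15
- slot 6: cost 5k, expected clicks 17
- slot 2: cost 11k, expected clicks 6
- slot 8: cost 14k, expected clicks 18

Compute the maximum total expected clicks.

Allowing fractional choices, the relaxed optimum would be about 55.0, but ad slots are indivisible.
slot 7 + slot 6 + slot 2: cost 3 + 5 + 11 = 19 ≤ 21, expected clicks 14 + 17 + 6 = 37.
slot 7 + slot 1 + slot 6: cost 3 + 6 + 5 = 14 ≤ 21, expected clicks 14 + 15 + 17 = 46.
Best is slot 7, slot 1, and slot 6 with total expected clicks 46.

46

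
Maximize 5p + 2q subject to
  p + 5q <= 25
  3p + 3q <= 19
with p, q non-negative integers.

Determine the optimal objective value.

(p,q)=(6,0): 1·6+5·0=6≤25, 3·6+3·0=18≤19, objective 30.
(p,q)=(5,1): 1·5+5·1=10≤25, 3·5+3·1=18≤19, objective 27.
(p,q)=(5,0): 1·5+5·0=5≤25, 3·5+3·0=15≤19, objective 25.
The best lattice point is (6,0), giving 30.

30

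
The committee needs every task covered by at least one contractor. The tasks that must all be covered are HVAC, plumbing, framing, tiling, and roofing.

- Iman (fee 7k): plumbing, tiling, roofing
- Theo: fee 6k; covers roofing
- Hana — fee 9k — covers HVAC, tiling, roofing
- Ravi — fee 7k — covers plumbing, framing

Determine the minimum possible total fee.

The greedy cost-per-new-task heuristic would pick Iman, Ravi, and Hana for 23, but a cheaper cover exists.
Choose Hana and Ravi: together they cover HVAC, plumbing, framing, tiling, roofing — every task.
Total fee: 9 + 7 = 16.
No cover costs less than 16.

16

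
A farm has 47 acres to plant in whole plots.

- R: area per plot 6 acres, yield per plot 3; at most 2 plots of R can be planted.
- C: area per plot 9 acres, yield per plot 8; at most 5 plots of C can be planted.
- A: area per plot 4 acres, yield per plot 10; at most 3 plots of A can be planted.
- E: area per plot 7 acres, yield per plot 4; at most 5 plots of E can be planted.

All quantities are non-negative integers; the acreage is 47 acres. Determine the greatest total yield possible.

A has the best ratio (10/4); taking only A gives at most 3×10 = 30 (stopped by the supply cap of 3).
Mixing does better — 3×C, 3×A, and 1×E: area 46 ≤ 47, yield 3·8 + 3·10 + 1·4 = 58.

58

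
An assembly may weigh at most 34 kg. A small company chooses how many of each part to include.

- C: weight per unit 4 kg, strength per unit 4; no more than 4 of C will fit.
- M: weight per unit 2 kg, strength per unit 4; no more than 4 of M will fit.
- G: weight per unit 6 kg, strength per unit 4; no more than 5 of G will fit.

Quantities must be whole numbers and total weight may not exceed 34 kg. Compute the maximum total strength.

2×C, 4×M, and 3×G: weight 34 ≤ 34, strength 2·4 + 4·4 + 3·4 = 36.
3×C, 4×M, and 2×G: weight 32 ≤ 34, strength 3·4 + 4·4 + 2·4 = 36.
Best is 36.

36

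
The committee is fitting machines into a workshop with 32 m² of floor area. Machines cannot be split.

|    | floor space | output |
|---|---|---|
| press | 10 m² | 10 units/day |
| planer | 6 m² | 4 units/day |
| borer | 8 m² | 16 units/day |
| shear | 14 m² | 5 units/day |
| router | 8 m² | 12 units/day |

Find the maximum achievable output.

press + borer + router: floor space 10 + 8 + 8 = 26 ≤ 32, output 10 + 16 + 12 = 38.
borer + shear + router: floor space 8 + 14 + 8 = 30 ≤ 32, output 16 + 5 + 12 = 33.
press + planer + borer + router: floor space 10 + 6 + 8 + 8 = 32 ≤ 32, output 10 + 4 + 16 + 12 = 42.
Best is press, planer, borer, and router with total output 42.

42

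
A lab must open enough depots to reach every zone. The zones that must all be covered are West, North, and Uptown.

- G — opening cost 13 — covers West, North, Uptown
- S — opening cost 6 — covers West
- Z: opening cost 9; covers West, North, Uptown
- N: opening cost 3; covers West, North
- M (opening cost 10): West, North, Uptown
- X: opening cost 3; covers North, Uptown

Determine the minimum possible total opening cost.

This is an integer covering problem.
Choose N and X: together they cover West, North, Uptown — every zone.
Total opening cost: 3 + 3 = 6.
No cover costs less than 6.

6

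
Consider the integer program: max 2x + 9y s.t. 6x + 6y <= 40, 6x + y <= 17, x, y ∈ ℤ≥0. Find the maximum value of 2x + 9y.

The continuous relaxation peaks at (0, 6.67) with value 60.00; rounding to a feasible lattice point costs some objective.
(x,y)=(0,6): 6·0+6·6=36≤40, 6·0+1·6=6≤17, objective 54.
(x,y)=(1,5): 6·1+6·5=36≤40, 6·1+1·5=11≤17, objective 47.
(x,y)=(0,5): 6·0+6·5=30≤40, 6·0+1·5=5≤17, objective 45.
Maximum is 54 at (x,y)=(0,6).

54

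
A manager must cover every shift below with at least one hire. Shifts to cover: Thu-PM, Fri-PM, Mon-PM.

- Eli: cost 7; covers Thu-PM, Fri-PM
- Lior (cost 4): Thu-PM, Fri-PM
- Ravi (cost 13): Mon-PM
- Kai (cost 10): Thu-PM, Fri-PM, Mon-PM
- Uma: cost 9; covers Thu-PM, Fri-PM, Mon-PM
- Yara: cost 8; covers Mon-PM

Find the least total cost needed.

This is an integer covering problem.
The greedy cost-per-new-shift heuristic would pick Lior and Yara for 12, but a cheaper cover exists.
Uma alone covers Thu-PM, Fri-PM, Mon-PM — every shift.
Total cost: 9.
No cover costs less than 9.

9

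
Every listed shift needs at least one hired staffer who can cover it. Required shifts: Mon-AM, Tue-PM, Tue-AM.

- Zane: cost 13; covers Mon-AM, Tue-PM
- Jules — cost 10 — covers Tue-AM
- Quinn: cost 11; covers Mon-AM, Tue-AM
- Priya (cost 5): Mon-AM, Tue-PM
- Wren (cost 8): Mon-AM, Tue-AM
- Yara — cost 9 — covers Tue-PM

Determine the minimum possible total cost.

Choose Priya and Wren: together they cover Mon-AM, Tue-PM, Tue-AM — every shift.
Total cost: 5 + 8 = 13.
No cover costs less than 13.

13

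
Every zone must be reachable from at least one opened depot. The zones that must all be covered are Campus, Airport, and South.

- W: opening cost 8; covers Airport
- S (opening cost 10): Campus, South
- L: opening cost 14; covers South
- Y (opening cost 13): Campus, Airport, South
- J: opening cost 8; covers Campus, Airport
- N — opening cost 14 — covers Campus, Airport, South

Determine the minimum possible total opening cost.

13

The greedy cost-per-new-zone heuristic would pick J and S for 18, but a cheaper cover exists.
Y alone covers Campus, Airport, South — every zone.
Total opening cost: 13.
No cover costs less than 13.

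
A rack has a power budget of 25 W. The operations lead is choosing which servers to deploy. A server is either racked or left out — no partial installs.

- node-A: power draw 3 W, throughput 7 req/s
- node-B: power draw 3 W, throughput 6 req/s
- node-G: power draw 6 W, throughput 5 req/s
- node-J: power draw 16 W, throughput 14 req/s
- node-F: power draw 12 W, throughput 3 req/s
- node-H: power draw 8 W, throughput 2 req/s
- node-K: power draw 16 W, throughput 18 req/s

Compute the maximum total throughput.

node-A + node-G + node-K: power draw 3 + 6 + 16 = 25 ≤ 25, throughput 7 + 5 + 18 = 30.
node-B + node-G + node-K: power draw 3 + 6 + 16 = 25 ≤ 25, throughput 6 + 5 + 18 = 29.
node-A + node-B + node-K: power draw 3 + 3 + 16 = 22 ≤ 25, throughput 7 + 6 + 18 = 31.
Best is node-A, node-B, and node-K with total throughput 31.

31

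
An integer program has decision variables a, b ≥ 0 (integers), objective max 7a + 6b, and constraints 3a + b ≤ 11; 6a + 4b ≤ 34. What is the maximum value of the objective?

(a,b)=(1,7) is feasible, giving 49.
(a,b)=(0,8) is feasible, giving 48.
(a,b)=(1,6) is feasible, giving 43.
Maximum is 49 at (a,b)=(1,7).

49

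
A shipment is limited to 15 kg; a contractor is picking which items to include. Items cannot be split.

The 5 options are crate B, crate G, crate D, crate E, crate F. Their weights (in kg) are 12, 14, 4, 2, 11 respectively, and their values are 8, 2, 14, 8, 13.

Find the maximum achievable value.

Take crate D and crate F: weight 4 + 11 = 15 ≤ 15, value 14 + 13 = 27.
No other feasible combination does better.

27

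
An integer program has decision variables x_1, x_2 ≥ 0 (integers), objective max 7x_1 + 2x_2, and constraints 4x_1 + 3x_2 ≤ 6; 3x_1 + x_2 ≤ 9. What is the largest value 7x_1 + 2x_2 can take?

(x_1,x_2)=(1,0): 4·1+3·0=4≤6, 3·1+1·0=3≤9, objective 7.
(x_1,x_2)=(0,1): 4·0+3·1=3≤6, 3·0+1·1=1≤9, objective 2.
(x_1,x_2)=(0,0): 4·0+3·0=0≤6, 3·0+1·0=0≤9, objective 0.
The best lattice point is (1,0), giving 7.

7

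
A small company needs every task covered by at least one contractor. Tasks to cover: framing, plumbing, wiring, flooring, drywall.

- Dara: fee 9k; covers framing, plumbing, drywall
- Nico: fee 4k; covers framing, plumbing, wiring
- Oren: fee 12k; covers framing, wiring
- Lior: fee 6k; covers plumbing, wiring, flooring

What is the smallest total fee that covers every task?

15

The greedy cost-per-new-task heuristic would pick Nico, Lior, and Dara for 19, but a cheaper cover exists.
Choose Dara and Lior: together they cover framing, plumbing, wiring, flooring, drywall — every task.
Total fee: 9 + 6 = 15.
No cover costs less than 15.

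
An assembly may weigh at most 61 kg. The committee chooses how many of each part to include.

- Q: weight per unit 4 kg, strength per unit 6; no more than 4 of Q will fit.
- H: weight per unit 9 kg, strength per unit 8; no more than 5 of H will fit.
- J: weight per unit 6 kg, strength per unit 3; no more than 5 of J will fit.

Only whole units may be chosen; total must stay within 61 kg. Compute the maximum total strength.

64

Q has the best ratio (6/4); taking only Q gives at most 4×6 = 24 (stopped by the supply cap of 4).
Mixing does better — 4×Q and 5×H: weight 61 ≤ 61, strength 4·6 + 5·8 = 64.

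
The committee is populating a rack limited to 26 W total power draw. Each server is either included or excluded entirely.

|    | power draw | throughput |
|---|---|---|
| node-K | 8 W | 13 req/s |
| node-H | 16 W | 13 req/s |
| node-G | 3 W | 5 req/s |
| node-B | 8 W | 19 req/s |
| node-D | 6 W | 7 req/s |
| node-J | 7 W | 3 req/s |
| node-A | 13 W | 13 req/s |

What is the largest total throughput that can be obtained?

Allowing fractional choices, the relaxed optimum would be about 45.0, but servers are indivisible.
node-K + node-G + node-B + node-J: power draw 8 + 3 + 8 + 7 = 26 ≤ 26, throughput 13 + 5 + 19 + 3 = 40.
node-K + node-B + node-D: power draw 8 + 8 + 6 = 22 ≤ 26, throughput 13 + 19 + 7 = 39.
node-K + node-G + node-B + node-D: power draw 8 + 3 + 8 + 6 = 25 ≤ 26, throughput 13 + 5 + 19 + 7 = 44.
Best is node-K, node-G, node-B, and node-D with total throughput 44.

44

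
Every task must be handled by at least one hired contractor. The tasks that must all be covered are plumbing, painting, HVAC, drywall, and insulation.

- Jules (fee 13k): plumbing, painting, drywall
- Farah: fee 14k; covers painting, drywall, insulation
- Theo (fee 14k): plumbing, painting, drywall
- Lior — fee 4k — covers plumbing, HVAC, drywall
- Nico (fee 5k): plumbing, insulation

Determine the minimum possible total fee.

The greedy cost-per-new-task heuristic would pick Lior, Nico, and Jules for 22, but a cheaper cover exists.
Choose Farah and Lior: together they cover plumbing, painting, HVAC, drywall, insulation — every task.
Total fee: 14 + 4 = 18.
No cover costs less than 18.

18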